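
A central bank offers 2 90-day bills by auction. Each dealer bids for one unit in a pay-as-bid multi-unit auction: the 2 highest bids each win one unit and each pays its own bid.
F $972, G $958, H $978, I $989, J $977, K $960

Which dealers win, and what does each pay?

I $989, H $978

Ordering the bids: 989 (I), 978 (H), 977 (J), 972 (F), …
Winners (2 units): I, H.
Each winner pays its own bid: I $989, H $978.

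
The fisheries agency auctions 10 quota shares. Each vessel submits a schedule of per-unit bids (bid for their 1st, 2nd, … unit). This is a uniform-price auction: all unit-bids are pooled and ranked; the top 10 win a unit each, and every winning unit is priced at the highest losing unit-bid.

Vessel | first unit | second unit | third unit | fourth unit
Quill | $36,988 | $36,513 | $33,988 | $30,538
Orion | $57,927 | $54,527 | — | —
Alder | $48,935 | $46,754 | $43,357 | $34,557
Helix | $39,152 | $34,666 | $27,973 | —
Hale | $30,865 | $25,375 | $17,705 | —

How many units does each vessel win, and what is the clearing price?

All unit-bids, highest first — top 10: 57,927 (Orion-1), 54,527 (Orion-2), 48,935 (Alder-1), 46,754 (Alder-2), 43,357 (Alder-3), 39,152 (Helix-1), 36,988 (Quill-1), 36,513 (Quill-2), 34,666 (Helix-2), 34,557 (Alder-4)
Highest rejected unit-bid = $33,988.
Allocation: Alder 4, Helix 2, Orion 2, Quill 2.

Alder 4, Helix 2, Orion 2, Quill 2; clearing price $33,988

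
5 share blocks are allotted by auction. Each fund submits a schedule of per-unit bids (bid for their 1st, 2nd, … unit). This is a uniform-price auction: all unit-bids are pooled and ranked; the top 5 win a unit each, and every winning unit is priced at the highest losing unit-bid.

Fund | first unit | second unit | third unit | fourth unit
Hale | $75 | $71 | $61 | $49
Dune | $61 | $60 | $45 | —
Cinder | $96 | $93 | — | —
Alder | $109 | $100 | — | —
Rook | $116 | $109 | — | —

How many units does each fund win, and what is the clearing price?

Alder 2, Cinder 1, Rook 2; clearing price $93

Pooled unit-bids ranked (top 5): 116 (Rook-1), 109 (Alder-1), 109 (Rook-2), 100 (Alder-2), 96 (Cinder-1)
First bid not allocated: $93.
Allocation: Alder 2, Cinder 1, Rook 2.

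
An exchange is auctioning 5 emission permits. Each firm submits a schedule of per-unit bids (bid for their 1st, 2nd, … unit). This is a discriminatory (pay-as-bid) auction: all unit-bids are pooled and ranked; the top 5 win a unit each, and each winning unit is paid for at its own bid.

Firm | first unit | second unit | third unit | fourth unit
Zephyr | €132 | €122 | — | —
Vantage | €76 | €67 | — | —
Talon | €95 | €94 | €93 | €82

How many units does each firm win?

Talon 3, Zephyr 2

Pooled unit-bids ranked (top 5): 132 (Zephyr-1), 122 (Zephyr-2), 95 (Talon-1), 94 (Talon-2), 93 (Talon-3)
Next rejected bid: €82 (not a price — pay-as-bid).
Allocation: Talon 3, Zephyr 2.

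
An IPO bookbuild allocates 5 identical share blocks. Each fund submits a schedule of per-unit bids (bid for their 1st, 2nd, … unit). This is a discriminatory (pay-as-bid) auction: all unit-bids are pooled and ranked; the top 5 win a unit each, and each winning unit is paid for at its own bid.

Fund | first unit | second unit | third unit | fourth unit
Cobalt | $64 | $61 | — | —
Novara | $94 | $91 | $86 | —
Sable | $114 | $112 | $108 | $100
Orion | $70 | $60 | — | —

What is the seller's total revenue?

Total revenue: $528

Merging the schedules and taking the best 5: 114 (Sable-1), 112 (Sable-2), 108 (Sable-3), 100 (Sable-4), 94 (Novara-1)
Next rejected bid: $91 (not a price — pay-as-bid).
Each winning unit pays its own bid.
Revenue = 114 + 112 + 108 + 100 + 94 = $528.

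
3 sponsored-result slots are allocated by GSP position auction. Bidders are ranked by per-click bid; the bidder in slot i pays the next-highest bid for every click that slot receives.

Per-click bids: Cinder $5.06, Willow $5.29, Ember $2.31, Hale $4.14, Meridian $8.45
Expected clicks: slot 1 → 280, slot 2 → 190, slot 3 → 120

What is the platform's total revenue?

Sorting advertisers: $8.45 (Meridian) > $5.29 (Willow) > $5.06 (Cinder) > $4.14 (Hale) > …
Slot 1: Meridian pays $5.29 × 280 = $1481.20
Slot 2: Willow pays $5.06 × 190 = $961.40
Slot 3: Cinder pays $4.14 × 120 = $496.80
Total = $2939.40

Total revenue: $2939.40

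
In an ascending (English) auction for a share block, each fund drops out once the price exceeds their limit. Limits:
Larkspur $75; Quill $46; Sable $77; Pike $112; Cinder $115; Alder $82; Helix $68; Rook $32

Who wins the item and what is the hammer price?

Rule: the price rises until one bidder remains; the winner pays the price at which the last rival dropped out.
Sorting limits: 115 (Cinder) > 112 (Pike) > 82 (Alder) > 77 (Sable) > 75 (Larkspur) > 68 (Helix) > …
Once the price passes $112, only Cinder is left; the hammer falls at Pike's limit of $112.

Cinder wins at $112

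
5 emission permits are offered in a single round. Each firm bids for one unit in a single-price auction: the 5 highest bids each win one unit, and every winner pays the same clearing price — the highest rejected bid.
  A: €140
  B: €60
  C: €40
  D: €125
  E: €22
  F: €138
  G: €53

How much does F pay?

Bids ranked high→low: 140 (A), 138 (F), 125 (D), 60 (B), 53 (G), 40 (C), 22 (E)
Winners (5 units): A, F, D, B, G.
First losing bid is C's €40, which sets the uniform price.
F wins → pays €40.

F pays €40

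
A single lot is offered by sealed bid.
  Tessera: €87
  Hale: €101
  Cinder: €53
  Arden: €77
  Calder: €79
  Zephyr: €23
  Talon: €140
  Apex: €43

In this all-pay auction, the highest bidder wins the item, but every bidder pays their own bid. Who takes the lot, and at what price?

Talon pays €140

Sorting bids: 140 (Talon) > 101 (Hale) > 87 (Tessera) > 79 (Calder) > 77 (Arden) > 53 (Cinder) > …
Talon is highest and takes the item; every bidder forfeits their bid.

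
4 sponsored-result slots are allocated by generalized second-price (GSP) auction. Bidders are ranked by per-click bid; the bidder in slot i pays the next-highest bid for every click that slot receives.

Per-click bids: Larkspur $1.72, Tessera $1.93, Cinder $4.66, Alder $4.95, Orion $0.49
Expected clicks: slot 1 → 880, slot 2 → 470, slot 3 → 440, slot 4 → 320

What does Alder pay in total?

Per-click bids in order: $4.95 (Alder) > $4.66 (Cinder) > $1.93 (Tessera) > $1.72 (Larkspur) > $0.49 (Orion)
Alder holds slot 1 → pays next bid $4.66 × 880 clicks = $4100.80.

Alder pays $4100.80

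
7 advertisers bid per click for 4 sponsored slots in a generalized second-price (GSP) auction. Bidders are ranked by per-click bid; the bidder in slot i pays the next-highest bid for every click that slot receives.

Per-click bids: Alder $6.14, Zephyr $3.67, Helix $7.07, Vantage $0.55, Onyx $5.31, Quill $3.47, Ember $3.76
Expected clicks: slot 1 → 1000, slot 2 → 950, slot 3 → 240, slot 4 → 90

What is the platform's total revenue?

Ranked by bid: $7.07 (Helix) > $6.14 (Alder) > $5.31 (Onyx) > $3.76 (Ember) > $3.67 (Zephyr) > …
Slot 1: Helix pays $6.14 × 1000 = $6140.00
Slot 2: Alder pays $5.31 × 950 = $5044.50
Slot 3: Onyx pays $3.76 × 240 = $902.40
Slot 4: Ember pays $3.67 × 90 = $330.30
Total = $12417.20

Total revenue: $12417.20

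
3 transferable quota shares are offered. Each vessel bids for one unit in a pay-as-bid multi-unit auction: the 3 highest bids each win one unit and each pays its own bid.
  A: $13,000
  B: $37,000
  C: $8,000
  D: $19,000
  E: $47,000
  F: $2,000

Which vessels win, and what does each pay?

E $47,000, B $37,000, D $19,000

Bids ranked high→low: 47,000 (E), 37,000 (B), 19,000 (D), 13,000 (A), 8,000 (C), …
The 3 highest are E, B, D.
Each winner pays its own bid: E $47,000, B $37,000, D $19,000.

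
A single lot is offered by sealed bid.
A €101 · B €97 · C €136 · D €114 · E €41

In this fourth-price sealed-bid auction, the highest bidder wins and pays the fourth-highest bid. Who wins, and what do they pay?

Bids ranked: 136 (C) > 114 (D) > 101 (A) > 97 (B) > 41 (E)
C is highest; pays the fourth-highest bid, €97.

C pays €97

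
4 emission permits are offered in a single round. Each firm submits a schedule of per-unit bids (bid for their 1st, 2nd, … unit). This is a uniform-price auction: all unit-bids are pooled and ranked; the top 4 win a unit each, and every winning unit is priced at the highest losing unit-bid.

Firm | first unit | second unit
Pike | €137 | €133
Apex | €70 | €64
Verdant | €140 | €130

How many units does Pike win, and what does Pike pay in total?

Pike: 2 units, pays €140

Pooled unit-bids ranked (top 4): 140 (Verdant-1), 137 (Pike-1), 133 (Pike-2), 130 (Verdant-2)
The (k+1)-th unit-bid is €70.
Pike wins 2 unit(s) at €70 each.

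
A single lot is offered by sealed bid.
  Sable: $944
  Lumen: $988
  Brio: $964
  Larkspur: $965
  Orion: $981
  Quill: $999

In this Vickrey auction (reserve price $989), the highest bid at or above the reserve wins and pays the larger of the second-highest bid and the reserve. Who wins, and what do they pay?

Quill pays $989

Sorting bids: 999 (Quill) > 988 (Lumen) > 981 (Orion) > 965 (Larkspur) > 964 (Brio) > 944 (Sable)
Quill has the top bid at or above the reserve ($999).
Second-highest bid $988 is below the reserve $989, so the reserve binds → payment $989.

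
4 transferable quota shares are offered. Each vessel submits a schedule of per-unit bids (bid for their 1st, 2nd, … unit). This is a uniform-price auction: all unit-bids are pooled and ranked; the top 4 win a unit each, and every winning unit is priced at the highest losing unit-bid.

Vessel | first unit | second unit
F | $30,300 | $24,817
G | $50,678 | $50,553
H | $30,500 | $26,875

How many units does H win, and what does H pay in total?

All unit-bids, highest first — top 4: 50,678 (G-1), 50,553 (G-2), 30,500 (H-1), 30,300 (F-1)
First bid not allocated: $26,875.
H wins 1 unit(s) at $26,875 each.

H: 1 unit, pays $26,875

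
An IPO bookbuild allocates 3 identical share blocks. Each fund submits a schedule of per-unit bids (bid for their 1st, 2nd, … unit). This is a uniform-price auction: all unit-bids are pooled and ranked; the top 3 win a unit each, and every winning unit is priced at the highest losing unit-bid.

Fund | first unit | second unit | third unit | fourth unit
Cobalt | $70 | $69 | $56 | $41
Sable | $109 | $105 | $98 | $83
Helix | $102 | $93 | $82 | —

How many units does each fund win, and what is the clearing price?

Helix 1, Sable 2; clearing price $98

All unit-bids, highest first — top 3: 109 (Sable-1), 105 (Sable-2), 102 (Helix-1)
Highest rejected unit-bid = $98.
Allocation: Helix 1, Sable 2.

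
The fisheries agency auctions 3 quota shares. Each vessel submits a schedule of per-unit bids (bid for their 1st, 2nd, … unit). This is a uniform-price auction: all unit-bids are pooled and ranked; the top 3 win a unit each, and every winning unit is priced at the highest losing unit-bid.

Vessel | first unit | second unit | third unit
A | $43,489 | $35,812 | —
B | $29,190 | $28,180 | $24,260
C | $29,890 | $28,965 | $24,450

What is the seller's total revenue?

Total revenue: $87,570

All unit-bids, highest first — top 3: 43,489 (A-1), 35,812 (A-2), 29,890 (C-1)
Highest rejected unit-bid = $29,190.
Allocation: A 2, C 1. Every unit priced at $29,190.
Revenue = 3 × 29,190 = $87,570.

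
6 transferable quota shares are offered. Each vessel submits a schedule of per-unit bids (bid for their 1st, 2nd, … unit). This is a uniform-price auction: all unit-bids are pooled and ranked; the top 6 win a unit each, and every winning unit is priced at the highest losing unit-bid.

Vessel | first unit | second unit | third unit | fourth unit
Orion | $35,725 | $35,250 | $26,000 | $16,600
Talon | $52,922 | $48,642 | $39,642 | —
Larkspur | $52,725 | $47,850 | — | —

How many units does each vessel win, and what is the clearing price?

Larkspur 2, Orion 1, Talon 3; clearing price $35,250

All unit-bids, highest first — top 6: 52,922 (Talon-1), 52,725 (Larkspur-1), 48,642 (Talon-2), 47,850 (Larkspur-2), 39,642 (Talon-3), 35,725 (Orion-1)
First bid not allocated: $35,250.
Allocation: Larkspur 2, Orion 1, Talon 3.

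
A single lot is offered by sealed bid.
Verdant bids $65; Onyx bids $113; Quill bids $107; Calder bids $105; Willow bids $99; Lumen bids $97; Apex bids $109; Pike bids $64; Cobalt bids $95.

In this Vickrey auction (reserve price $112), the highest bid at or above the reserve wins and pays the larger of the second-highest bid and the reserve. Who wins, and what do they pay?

Onyx pays $112

Bids in order: 113 (Onyx) > 109 (Apex) > 107 (Quill) > 105 (Calder) > 99 (Willow) > 97 (Lumen) > …
Highest eligible bid: Onyx at $113.
Second-highest bid $109 is below the reserve $112, so the reserve binds → payment $112.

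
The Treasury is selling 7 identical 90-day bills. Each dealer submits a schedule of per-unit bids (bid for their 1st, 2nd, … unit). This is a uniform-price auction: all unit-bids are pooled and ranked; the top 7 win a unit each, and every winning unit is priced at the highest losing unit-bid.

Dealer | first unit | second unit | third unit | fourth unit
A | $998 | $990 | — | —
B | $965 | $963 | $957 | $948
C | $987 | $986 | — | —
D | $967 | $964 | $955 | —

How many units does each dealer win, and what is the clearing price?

All unit-bids, highest first — top 7: 998 (A-1), 990 (A-2), 987 (C-1), 986 (C-2), 967 (D-1), 965 (B-1), 964 (D-2)
Highest rejected unit-bid = $963.
Allocation: A 2, B 1, C 2, D 2.

A 2, B 1, C 2, D 2; clearing price $963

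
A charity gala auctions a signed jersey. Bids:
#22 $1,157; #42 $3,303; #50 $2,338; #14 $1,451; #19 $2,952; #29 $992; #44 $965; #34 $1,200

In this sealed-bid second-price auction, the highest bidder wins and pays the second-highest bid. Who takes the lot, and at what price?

Bids in order: 3,303 (#42) > 2,952 (#19) > 2,338 (#50) > 1,451 (#14) > 1,200 (#34) > 1,157 (#22) > …
#42 is highest; pays the second-highest bid, $2,952.

#42 pays $2,952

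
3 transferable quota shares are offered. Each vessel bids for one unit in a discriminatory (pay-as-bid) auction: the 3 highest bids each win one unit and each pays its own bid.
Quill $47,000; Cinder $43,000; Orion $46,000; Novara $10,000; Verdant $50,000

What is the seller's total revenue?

Total revenue: $143,000

Sorting: 50,000 (Verdant), 47,000 (Quill), 46,000 (Orion), 43,000 (Cinder), 10,000 (Novara)
Winners (3 units): Verdant, Quill, Orion.
Total revenue = 50,000 + 47,000 + 46,000 = $143,000.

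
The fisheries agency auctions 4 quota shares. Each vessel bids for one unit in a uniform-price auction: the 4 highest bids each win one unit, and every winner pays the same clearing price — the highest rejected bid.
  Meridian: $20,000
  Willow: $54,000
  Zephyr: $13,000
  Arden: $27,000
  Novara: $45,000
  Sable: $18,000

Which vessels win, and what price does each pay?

Bids ranked high→low: 54,000 (Willow), 45,000 (Novara), 27,000 (Arden), 20,000 (Meridian), 18,000 (Sable), 13,000 (Zephyr)
Winners (4 units): Willow, Novara, Arden, Meridian.
Highest unsuccessful bid: $18,000 → clearing price.

Willow, Novara, Arden, Meridian; each pays $18,000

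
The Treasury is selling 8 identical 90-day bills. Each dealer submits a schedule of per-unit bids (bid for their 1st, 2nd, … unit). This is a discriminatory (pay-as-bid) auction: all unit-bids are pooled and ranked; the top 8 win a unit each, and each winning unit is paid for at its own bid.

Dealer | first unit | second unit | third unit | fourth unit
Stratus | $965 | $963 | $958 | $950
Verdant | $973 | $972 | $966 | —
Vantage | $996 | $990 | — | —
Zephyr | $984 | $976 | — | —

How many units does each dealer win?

Pooled unit-bids ranked (top 8): 996 (Vantage-1), 990 (Vantage-2), 984 (Zephyr-1), 976 (Zephyr-2), 973 (Verdant-1), 972 (Verdant-2), 966 (Verdant-3), 965 (Stratus-1)
Next rejected bid: $963 (not a price — pay-as-bid).
Allocation: Stratus 1, Vantage 2, Verdant 3, Zephyr 2.

Stratus 1, Vantage 2, Verdant 3, Zephyr 2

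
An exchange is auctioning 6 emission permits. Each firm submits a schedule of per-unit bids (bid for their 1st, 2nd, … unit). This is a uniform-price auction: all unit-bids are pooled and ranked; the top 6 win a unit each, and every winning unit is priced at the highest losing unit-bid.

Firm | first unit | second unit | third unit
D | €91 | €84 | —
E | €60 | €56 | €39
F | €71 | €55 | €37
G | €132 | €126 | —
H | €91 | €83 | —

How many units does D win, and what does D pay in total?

D: 2 units, pays €142

All unit-bids, highest first — top 6: 132 (G-1), 126 (G-2), 91 (D-1), 91 (H-1), 84 (D-2), 83 (H-2)
First bid not allocated: €71.
D wins 2 unit(s) at €71 each.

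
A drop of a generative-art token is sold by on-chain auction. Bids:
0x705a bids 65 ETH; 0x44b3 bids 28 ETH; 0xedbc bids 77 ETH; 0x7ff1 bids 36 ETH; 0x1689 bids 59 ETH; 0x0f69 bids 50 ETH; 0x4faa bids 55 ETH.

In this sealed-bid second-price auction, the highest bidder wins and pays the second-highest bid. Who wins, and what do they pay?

0xedbc pays 65 ETH

Rule: the highest bidder wins and pays the second-highest bid.
Bids in order: 77 (0xedbc) > 65 (0x705a) > 59 (0x1689) > 55 (0x4faa) > 50 (0x0f69) > 36 (0x7ff1) > …
Second-price: 0xedbc pays 0x705a's bid of 65 ETH.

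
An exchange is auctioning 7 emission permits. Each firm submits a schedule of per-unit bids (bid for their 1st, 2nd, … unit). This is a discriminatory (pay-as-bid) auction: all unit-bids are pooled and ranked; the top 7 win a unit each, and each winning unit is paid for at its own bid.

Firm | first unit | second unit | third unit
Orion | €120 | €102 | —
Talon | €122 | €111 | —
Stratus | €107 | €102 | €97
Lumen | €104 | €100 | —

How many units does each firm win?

Merging the schedules and taking the best 7: 122 (Talon-1), 120 (Orion-1), 111 (Talon-2), 107 (Stratus-1), 104 (Lumen-1), 102 (Orion-2), 102 (Stratus-2)
Next rejected bid: €100 (not a price — pay-as-bid).
Allocation: Lumen 1, Orion 2, Stratus 2, Talon 2.

Lumen 1, Orion 2, Stratus 2, Talon 2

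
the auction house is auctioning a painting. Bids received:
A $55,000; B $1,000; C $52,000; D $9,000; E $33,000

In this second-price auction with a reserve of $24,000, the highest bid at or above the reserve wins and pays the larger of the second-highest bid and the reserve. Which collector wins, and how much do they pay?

A pays $52,000

Bids ranked: 55,000 (A) > 52,000 (C) > 33,000 (E) > 9,000 (D) > 1,000 (B)
Highest eligible bid: A at $55,000.
Second-highest bid $52,000 exceeds the reserve $24,000 → payment $52,000.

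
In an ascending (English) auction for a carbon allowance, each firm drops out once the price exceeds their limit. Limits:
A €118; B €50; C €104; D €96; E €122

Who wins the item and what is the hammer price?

Rule: the price rises until one bidder remains; the winner pays the price at which the last rival dropped out.
Limits in order: 122 (E) > 118 (A) > 104 (C) > 96 (D) > 50 (B)
A is the last rival to drop out, at €118; E remains and wins at that price.

E wins at €118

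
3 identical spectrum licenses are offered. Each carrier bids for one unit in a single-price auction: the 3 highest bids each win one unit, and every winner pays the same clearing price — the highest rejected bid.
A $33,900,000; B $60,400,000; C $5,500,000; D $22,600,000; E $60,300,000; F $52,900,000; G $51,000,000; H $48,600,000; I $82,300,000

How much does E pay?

Ordering the bids: 82,300,000 (I), 60,400,000 (B), 60,300,000 (E), 52,900,000 (F), 51,000,000 (G), …
The 3 highest are I, B, E.
First losing bid is F's $52,900,000, which sets the uniform price.
E wins → pays $52,900,000.

E pays $52,900,000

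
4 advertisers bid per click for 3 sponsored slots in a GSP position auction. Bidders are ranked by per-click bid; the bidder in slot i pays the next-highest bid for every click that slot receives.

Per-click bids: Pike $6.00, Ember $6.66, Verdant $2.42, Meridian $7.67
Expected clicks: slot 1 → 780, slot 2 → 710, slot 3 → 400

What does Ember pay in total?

Ember pays $4260.00

Per-click bids in order: $7.67 (Meridian) > $6.66 (Ember) > $6.00 (Pike) > $2.42 (Verdant)
Ember holds slot 2 → pays next bid $6.00 × 710 clicks = $4260.00.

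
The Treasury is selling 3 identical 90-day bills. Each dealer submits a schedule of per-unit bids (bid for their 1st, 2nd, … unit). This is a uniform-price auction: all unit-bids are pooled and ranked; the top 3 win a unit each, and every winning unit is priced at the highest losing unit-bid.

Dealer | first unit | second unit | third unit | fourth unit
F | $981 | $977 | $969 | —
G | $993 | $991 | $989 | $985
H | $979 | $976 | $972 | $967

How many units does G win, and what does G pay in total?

Merging the schedules and taking the best 3: 993 (G-1), 991 (G-2), 989 (G-3)
The (k+1)-th unit-bid is $985.
G wins 3 unit(s) at $985 each.

G: 3 units, pays $2,955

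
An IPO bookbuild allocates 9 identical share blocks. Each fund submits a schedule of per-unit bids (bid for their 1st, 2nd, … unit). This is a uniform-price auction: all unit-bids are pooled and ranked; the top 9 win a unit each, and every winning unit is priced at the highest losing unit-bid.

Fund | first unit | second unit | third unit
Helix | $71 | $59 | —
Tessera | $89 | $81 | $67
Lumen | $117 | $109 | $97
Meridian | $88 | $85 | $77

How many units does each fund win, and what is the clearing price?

Merging the schedules and taking the best 9: 117 (Lumen-1), 109 (Lumen-2), 97 (Lumen-3), 89 (Tessera-1), 88 (Meridian-1), 85 (Meridian-2), 81 (Tessera-2), 77 (Meridian-3), 71 (Helix-1)
Highest rejected unit-bid = $67.
Allocation: Helix 1, Lumen 3, Meridian 3, Tessera 2.

Helix 1, Lumen 3, Meridian 3, Tessera 2; clearing price $67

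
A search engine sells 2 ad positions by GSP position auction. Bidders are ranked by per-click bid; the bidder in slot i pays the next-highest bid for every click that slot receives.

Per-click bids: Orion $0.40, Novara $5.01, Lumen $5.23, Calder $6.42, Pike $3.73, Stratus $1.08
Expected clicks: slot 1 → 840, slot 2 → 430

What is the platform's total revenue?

Sorting advertisers: $6.42 (Calder) > $5.23 (Lumen) > $5.01 (Novara) > …
Slot 1: Calder pays $5.23 × 840 = $4393.20
Slot 2: Lumen pays $5.01 × 430 = $2154.30
Total = $6547.50

Total revenue: $6547.50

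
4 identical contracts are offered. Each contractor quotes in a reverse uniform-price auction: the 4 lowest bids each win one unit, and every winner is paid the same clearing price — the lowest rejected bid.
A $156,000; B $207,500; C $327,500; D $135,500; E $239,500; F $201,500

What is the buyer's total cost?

Total cost: $958,000

Ordering the bids: 135,500 (D), 156,000 (A), 201,500 (F), 207,500 (B), 239,500 (E), 327,500 (C)
The 4 lowest are D, A, F, B.
Lowest unsuccessful bid: $239,500 → clearing price.
Total cost = 4 × $239,500 = $958,000.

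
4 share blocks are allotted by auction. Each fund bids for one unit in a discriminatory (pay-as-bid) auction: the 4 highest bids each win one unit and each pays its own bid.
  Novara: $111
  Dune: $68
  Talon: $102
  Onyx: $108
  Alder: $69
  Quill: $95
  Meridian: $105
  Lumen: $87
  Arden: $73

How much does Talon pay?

Ordering the bids: 111 (Novara), 108 (Onyx), 105 (Meridian), 102 (Talon), 95 (Quill), 87 (Lumen), …
Top 4: Novara, Onyx, Meridian, Talon.
Talon wins → own bid $102.

Talon pays $102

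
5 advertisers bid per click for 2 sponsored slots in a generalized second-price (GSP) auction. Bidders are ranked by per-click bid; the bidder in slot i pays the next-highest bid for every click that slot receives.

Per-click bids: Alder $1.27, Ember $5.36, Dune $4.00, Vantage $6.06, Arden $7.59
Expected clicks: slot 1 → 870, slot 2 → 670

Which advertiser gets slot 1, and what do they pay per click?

Arden; $6.06 per click

Ranked by bid: $7.59 (Arden) > $6.06 (Vantage) > $5.36 (Ember) > …
Slot 1 goes to the first-ranked bidder, Arden, who pays the next bid down: $6.06/click.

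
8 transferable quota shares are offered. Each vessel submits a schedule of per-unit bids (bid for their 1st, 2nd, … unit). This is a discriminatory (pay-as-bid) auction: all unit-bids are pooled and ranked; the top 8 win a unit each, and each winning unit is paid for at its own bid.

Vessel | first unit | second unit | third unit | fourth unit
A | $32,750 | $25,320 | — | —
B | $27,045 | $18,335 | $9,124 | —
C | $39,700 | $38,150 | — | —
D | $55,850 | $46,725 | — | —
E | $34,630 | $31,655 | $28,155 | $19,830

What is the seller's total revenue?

Total revenue: $307,615

Pooled unit-bids ranked (top 8): 55,850 (D-1), 46,725 (D-2), 39,700 (C-1), 38,150 (C-2), 34,630 (E-1), 32,750 (A-1), 31,655 (E-2), 28,155 (E-3)
Next rejected bid: $27,045 (not a price — pay-as-bid).
Each winning unit pays its own bid.
Revenue = 55,850 + 46,725 + 39,700 + 38,150 + 34,630 + 32,750 + 31,655 + 28,155 = $307,615.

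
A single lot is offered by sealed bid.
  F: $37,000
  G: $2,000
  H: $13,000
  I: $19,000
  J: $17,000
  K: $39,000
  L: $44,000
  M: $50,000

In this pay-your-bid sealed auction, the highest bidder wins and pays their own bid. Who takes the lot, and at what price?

M pays $50,000

Rule: the highest bidder wins and pays their own bid.
Sorting bids: 50,000 (M) > 44,000 (L) > 39,000 (K) > 37,000 (F) > 19,000 (I) > 17,000 (J) > …
M is highest → pays own bid, $50,000.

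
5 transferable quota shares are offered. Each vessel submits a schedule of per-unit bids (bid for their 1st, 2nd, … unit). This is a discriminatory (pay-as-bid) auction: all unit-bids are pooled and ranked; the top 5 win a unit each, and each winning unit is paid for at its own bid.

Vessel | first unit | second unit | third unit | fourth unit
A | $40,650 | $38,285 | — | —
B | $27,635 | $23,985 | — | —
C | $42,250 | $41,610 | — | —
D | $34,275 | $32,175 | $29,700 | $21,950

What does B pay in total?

Merging the schedules and taking the best 5: 42,250 (C-1), 41,610 (C-2), 40,650 (A-1), 38,285 (A-2), 34,275 (D-1)
Next rejected bid: $32,175 (not a price — pay-as-bid).
B wins no units.

B pays $0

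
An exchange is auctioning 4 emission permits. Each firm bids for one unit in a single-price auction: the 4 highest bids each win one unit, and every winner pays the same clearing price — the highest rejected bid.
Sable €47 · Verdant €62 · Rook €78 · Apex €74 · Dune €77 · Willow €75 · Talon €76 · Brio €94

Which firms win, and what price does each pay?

Brio, Rook, Dune, Talon; each pays €75

Bids ranked high→low: 94 (Brio), 78 (Rook), 77 (Dune), 76 (Talon), 75 (Willow), 74 (Apex), …
Top 4: Brio, Rook, Dune, Talon.
First losing bid is Willow's €75, which sets the uniform price.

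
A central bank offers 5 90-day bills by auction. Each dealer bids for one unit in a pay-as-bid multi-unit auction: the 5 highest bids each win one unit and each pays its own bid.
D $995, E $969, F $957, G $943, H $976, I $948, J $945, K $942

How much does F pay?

Ordering the bids: 995 (D), 976 (H), 969 (E), 957 (F), 948 (I), 945 (J), 943 (G), …
Top 5: D, H, E, F, I.
F wins → own bid $957.

F pays $957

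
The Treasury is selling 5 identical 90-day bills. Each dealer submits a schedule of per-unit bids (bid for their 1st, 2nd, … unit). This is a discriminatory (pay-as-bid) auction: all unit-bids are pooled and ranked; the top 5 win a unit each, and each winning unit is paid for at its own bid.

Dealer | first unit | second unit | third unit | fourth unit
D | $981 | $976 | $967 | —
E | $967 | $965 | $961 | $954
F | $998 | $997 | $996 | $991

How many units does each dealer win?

D 1, F 4

All unit-bids, highest first — top 5: 998 (F-1), 997 (F-2), 996 (F-3), 991 (F-4), 981 (D-1)
Next rejected bid: $976 (not a price — pay-as-bid).
Allocation: D 1, F 4.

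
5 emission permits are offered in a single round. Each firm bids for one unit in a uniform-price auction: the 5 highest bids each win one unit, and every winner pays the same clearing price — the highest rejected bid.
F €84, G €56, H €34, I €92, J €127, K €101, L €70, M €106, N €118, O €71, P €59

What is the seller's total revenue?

Total revenue: €420

Ordering the bids: 127 (J), 118 (N), 106 (M), 101 (K), 92 (I), 84 (F), 71 (O), …
Top 5: J, N, M, K, I.
First losing bid is F's €84, which sets the uniform price.
Total revenue = 5 × €84 = €420.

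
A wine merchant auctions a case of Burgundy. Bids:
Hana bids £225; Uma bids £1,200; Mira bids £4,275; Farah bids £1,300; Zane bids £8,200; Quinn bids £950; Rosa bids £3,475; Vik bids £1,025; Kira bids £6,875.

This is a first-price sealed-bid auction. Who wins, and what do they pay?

First-price sealed-bid auction: the highest bidder wins and pays their own bid.
Sorting bids: 8,200 (Zane) > 6,875 (Kira) > 4,275 (Mira) > 3,475 (Rosa) > 1,300 (Farah) > 1,200 (Uma) > …
First-price: Zane pays what they bid, £8,200.

Zane pays £8,200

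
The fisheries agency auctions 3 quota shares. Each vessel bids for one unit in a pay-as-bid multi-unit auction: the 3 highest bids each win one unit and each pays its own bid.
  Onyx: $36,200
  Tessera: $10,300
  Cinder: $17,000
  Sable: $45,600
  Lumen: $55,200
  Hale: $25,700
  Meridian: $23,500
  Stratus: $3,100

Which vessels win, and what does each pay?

Ordering the bids: 55,200 (Lumen), 45,600 (Sable), 36,200 (Onyx), 25,700 (Hale), 23,500 (Meridian), …
The 3 highest are Lumen, Sable, Onyx.
Each winner pays its own bid: Lumen $55,200, Sable $45,600, Onyx $36,200.

Lumen $55,200, Sable $45,600, Onyx $36,200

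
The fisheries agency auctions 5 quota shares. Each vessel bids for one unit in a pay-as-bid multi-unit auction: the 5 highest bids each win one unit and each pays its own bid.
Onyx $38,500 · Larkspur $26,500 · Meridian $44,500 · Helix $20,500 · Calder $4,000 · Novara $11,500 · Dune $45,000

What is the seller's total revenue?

Total revenue: $175,000

Ordering the bids: 45,000 (Dune), 44,500 (Meridian), 38,500 (Onyx), 26,500 (Larkspur), 20,500 (Helix), 11,500 (Novara), 4,000 (Calder)
Winners (5 units): Dune, Meridian, Onyx, Larkspur, Helix.
Total revenue = 45,000 + 44,500 + 38,500 + 26,500 + 20,500 = $175,000.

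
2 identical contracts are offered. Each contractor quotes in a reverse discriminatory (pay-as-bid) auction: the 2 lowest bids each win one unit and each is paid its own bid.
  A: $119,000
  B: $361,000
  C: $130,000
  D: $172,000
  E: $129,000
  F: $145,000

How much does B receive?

B is paid $0

Sorting: 119,000 (A), 129,000 (E), 130,000 (C), 145,000 (F), …
Winners (2 units): A, E.
B does not win → $0.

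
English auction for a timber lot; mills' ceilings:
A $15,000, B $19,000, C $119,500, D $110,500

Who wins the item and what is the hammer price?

Limits ranked: 119,500 (C) > 110,500 (D) > 19,000 (B) > 15,000 (A)
Once the price passes $110,500, only C is left; the hammer falls at D's limit of $110,500.

C wins at $110,500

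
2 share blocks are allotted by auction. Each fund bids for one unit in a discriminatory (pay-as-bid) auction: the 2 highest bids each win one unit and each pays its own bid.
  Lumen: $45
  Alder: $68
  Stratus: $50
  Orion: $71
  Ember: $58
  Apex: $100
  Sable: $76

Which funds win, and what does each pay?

Sorting: 100 (Apex), 76 (Sable), 71 (Orion), 68 (Alder), …
Winners (2 units): Apex, Sable.
Each winner pays its own bid: Apex $100, Sable $76.

Apex $100, Sable $76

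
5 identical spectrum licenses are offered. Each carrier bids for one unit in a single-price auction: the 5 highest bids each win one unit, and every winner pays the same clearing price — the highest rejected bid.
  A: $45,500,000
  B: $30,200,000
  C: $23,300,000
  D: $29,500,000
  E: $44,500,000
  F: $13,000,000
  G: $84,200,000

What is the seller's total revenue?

Sorting: 84,200,000 (G), 45,500,000 (A), 44,500,000 (E), 30,200,000 (B), 29,500,000 (D), 23,300,000 (C), 13,000,000 (F)
The 5 highest are G, A, E, B, D.
Highest unsuccessful bid: $23,300,000 → clearing price.
Total revenue = 5 × $23,300,000 = $116,500,000.

Total revenue: $116,500,000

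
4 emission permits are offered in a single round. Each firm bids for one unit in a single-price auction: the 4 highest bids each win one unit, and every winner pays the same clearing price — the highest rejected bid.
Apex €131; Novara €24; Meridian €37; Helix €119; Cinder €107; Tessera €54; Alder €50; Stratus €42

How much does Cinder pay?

Cinder pays €50

Ordering the bids: 131 (Apex), 119 (Helix), 107 (Cinder), 54 (Tessera), 50 (Alder), 42 (Stratus), …
Winners (4 units): Apex, Helix, Cinder, Tessera.
Highest unsuccessful bid: €50 → clearing price.
Cinder wins → pays €50.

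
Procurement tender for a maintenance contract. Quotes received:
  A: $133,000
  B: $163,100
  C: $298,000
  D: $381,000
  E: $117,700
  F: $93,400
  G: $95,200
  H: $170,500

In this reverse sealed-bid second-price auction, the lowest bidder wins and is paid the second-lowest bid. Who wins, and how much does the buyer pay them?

F is paid $95,200

Sorting bids: 93,400 (F) < 95,200 (G) < 117,700 (E) < 133,000 (A) < 163,100 (B) < 170,500 (H) < …
F is lowest; is paid the second-lowest bid, $95,200.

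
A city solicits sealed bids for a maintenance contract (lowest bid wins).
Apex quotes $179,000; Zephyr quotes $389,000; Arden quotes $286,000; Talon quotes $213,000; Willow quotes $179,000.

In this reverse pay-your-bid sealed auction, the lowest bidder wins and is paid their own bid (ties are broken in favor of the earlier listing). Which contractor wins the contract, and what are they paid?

Apex is paid $179,000

Rule: the lowest bidder wins and is paid their own bid.
Sorting bids: 179,000 (Apex) < 179,000 (Willow) < 213,000 (Talon) < 286,000 (Arden) < 389,000 (Zephyr)
Tie at $179,000 → Apex wins by tie-break.
Apex is lowest → is paid own bid, $179,000.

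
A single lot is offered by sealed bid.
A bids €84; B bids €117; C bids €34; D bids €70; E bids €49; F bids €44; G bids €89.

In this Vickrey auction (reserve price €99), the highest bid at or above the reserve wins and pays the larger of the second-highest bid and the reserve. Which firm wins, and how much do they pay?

B pays €99

Bids ranked: 117 (B) > 89 (G) > 84 (A) > 70 (D) > 49 (E) > 44 (F) > …
B has the top bid at or above the reserve (€117).
Second-highest bid €89 is below the reserve €99, so the reserve binds → payment €99.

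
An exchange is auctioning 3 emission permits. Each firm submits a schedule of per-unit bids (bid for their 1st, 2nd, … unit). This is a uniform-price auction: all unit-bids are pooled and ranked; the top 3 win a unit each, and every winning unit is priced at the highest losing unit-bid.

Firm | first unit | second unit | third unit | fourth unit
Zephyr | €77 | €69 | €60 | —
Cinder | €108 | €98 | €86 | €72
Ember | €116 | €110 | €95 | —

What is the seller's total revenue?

Pooled unit-bids ranked (top 3): 116 (Ember-1), 110 (Ember-2), 108 (Cinder-1)
The (k+1)-th unit-bid is €98.
Allocation: Cinder 1, Ember 2. Every unit priced at €98.
Revenue = 3 × 98 = €294.

Total revenue: €294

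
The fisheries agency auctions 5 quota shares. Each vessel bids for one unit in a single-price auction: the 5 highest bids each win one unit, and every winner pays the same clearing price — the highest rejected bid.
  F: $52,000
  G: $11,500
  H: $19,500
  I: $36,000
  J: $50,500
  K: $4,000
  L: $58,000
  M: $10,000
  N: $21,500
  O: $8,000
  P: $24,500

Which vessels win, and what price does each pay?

Ordering the bids: 58,000 (L), 52,000 (F), 50,500 (J), 36,000 (I), 24,500 (P), 21,500 (N), 19,500 (H), …
Winners (5 units): L, F, J, I, P.
Highest unsuccessful bid: $21,500 → clearing price.

L, F, J, I, P; each pays $21,500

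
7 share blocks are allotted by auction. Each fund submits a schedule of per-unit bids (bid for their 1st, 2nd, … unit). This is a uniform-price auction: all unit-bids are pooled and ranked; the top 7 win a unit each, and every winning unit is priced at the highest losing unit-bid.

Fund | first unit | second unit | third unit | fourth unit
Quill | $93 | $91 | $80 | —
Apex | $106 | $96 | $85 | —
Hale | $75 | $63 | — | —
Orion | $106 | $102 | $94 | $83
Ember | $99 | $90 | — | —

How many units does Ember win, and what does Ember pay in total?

Ember: 1 unit, pays $91

All unit-bids, highest first — top 7: 106 (Apex-1), 106 (Orion-1), 102 (Orion-2), 99 (Ember-1), 96 (Apex-2), 94 (Orion-3), 93 (Quill-1)
The (k+1)-th unit-bid is $91.
Ember wins 1 unit(s) at $91 each.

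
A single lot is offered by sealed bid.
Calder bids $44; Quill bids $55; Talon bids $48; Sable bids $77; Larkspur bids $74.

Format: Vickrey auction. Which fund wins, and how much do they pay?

Sable pays $74

Bids in order: 77 (Sable) > 74 (Larkspur) > 55 (Quill) > 48 (Talon) > 44 (Calder)
Sable wins with the highest bid; price is set by the runner-up at $74.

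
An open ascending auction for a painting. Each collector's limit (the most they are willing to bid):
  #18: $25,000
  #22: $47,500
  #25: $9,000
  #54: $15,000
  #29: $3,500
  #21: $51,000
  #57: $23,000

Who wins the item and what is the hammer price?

#21 wins at $47,500

Sorting limits: 51,000 (#21) > 47,500 (#22) > 25,000 (#18) > 23,000 (#57) > 15,000 (#54) > 9,000 (#25) > …
#22 is the last rival to drop out, at $47,500; #21 remains and wins at that price.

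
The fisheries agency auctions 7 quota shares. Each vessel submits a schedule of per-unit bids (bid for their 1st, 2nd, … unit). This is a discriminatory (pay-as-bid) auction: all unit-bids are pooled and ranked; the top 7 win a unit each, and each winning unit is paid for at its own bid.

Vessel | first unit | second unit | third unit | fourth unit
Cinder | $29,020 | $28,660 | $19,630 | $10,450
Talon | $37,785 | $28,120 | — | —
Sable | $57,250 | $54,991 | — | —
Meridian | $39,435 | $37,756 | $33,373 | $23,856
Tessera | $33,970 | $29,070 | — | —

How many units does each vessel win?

Merging the schedules and taking the best 7: 57,250 (Sable-1), 54,991 (Sable-2), 39,435 (Meridian-1), 37,785 (Talon-1), 37,756 (Meridian-2), 33,970 (Tessera-1), 33,373 (Meridian-3)
Next rejected bid: $29,070 (not a price — pay-as-bid).
Allocation: Meridian 3, Sable 2, Talon 1, Tessera 1.

Meridian 3, Sable 2, Talon 1, Tessera 1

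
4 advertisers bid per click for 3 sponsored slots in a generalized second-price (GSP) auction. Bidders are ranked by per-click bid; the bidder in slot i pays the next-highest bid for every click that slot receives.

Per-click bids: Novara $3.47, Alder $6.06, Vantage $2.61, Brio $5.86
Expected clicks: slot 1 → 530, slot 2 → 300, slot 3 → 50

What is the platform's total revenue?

Total revenue: $4277.30

Ranked by bid: $6.06 (Alder) > $5.86 (Brio) > $3.47 (Novara) > $2.61 (Vantage)
Slot 1: Alder pays $5.86 × 530 = $3105.80
Slot 2: Brio pays $3.47 × 300 = $1041.00
Slot 3: Novara pays $2.61 × 50 = $130.50
Total = $4277.30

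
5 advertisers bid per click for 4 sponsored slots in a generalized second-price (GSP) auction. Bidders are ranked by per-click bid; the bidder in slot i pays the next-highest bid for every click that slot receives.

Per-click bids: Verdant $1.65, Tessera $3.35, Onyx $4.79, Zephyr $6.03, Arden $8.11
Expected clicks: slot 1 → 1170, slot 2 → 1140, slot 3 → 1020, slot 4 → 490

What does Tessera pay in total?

Sorting advertisers: $8.11 (Arden) > $6.03 (Zephyr) > $4.79 (Onyx) > $3.35 (Tessera) > $1.65 (Verdant)
Tessera holds slot 4 → pays next bid $1.65 × 490 clicks = $808.50.

Tessera pays $808.50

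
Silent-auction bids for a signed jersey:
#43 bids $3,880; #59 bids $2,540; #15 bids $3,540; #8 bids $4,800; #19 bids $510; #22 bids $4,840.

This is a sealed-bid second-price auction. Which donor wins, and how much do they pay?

Bids in order: 4,840 (#22) > 4,800 (#8) > 3,880 (#43) > 3,540 (#15) > 2,540 (#59) > 510 (#19)
#22 is highest; pays the second-highest bid, $4,800.

#22 pays $4,800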